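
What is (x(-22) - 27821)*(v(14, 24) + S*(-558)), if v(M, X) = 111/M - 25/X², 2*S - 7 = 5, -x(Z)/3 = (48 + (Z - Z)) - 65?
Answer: 186994057555/2016 ≈ 9.2755e+7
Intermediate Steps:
x(Z) = 51 (x(Z) = -3*((48 + (Z - Z)) - 65) = -3*((48 + 0) - 65) = -3*(48 - 65) = -3*(-17) = 51)
S = 6 (S = 7/2 + (½)*5 = 7/2 + 5/2 = 6)
v(M, X) = -25/X² + 111/M (v(M, X) = 111/M - 25/X² = -25/X² + 111/M)
(x(-22) - 27821)*(v(14, 24) + S*(-558)) = (51 - 27821)*((-25/24² + 111/14) + 6*(-558)) = -27770*((-25*1/576 + 111*(1/14)) - 3348) = -27770*((-25/576 + 111/14) - 3348) = -27770*(31793/4032 - 3348) = -27770*(-13467343/4032) = 186994057555/2016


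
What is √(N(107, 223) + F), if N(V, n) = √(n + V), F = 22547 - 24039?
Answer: √(-1492 + √330) ≈ 38.391*I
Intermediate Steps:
F = -1492
N(V, n) = √(V + n)
√(N(107, 223) + F) = √(√(107 + 223) - 1492) = √(√330 - 1492) = √(-1492 + √330)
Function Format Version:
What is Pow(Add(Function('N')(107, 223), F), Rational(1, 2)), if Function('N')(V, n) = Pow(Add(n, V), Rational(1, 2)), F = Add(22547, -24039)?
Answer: Pow(Add(-1492, Pow(330, Rational(1, 2))), Rational(1, 2)) ≈ Mul(38.391, I)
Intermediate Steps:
F = -1492
Function('N')(V, n) = Pow(Add(V, n), Rational(1, 2))
Pow(Add(Function('N')(107, 223), F), Rational(1, 2)) = Pow(Add(Pow(Add(107, 223), Rational(1, 2)), -1492), Rational(1, 2)) = Pow(Add(Pow(330, Rational(1, 2)), -1492), Rational(1, 2)) = Pow(Add(-1492, Pow(330, Rational(1, 2))), Rational(1, 2))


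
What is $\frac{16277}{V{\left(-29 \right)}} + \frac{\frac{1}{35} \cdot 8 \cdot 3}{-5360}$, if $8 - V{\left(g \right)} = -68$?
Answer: $\frac{190847711}{891100} \approx 214.17$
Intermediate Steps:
$V{\left(g \right)} = 76$ ($V{\left(g \right)} = 8 - -68 = 8 + 68 = 76$)
$\frac{16277}{V{\left(-29 \right)}} + \frac{\frac{1}{35} \cdot 8 \cdot 3}{-5360} = \frac{16277}{76} + \frac{\frac{1}{35} \cdot 8 \cdot 3}{-5360} = 16277 \cdot \frac{1}{76} + \frac{1}{35} \cdot 8 \cdot 3 \left(- \frac{1}{5360}\right) = \frac{16277}{76} + \frac{8}{35} \cdot 3 \left(- \frac{1}{5360}\right) = \frac{16277}{76} + \frac{24}{35} \left(- \frac{1}{5360}\right) = \frac{16277}{76} - \frac{3}{23450} = \frac{190847711}{891100}$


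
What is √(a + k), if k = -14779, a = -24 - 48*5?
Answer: 7*I*√307 ≈ 122.65*I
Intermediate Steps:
a = -264 (a = -24 - 240 = -264)
√(a + k) = √(-264 - 14779) = √(-15043) = 7*I*√307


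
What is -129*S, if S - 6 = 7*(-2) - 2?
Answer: 1290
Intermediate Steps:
S = -10 (S = 6 + (7*(-2) - 2) = 6 + (-14 - 2) = 6 - 16 = -10)
-129*S = -129*(-10) = 1290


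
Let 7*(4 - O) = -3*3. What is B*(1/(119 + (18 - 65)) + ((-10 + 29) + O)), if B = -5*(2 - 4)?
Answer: 61235/252 ≈ 243.00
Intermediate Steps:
B = 10 (B = -5*(-2) = 10)
O = 37/7 (O = 4 - (-3)*3/7 = 4 - 1/7*(-9) = 4 + 9/7 = 37/7 ≈ 5.2857)
B*(1/(119 + (18 - 65)) + ((-10 + 29) + O)) = 10*(1/(119 + (18 - 65)) + ((-10 + 29) + 37/7)) = 10*(1/(119 - 47) + (19 + 37/7)) = 10*(1/72 + 170/7) = 10*(12247/504) = 61235/252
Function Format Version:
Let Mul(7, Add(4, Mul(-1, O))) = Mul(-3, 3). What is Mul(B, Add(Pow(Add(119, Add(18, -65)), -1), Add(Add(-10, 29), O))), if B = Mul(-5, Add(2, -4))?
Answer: Rational(61235, 252) ≈ 243.00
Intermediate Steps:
B = 10 (B = Mul(-5, -2) = 10)
O = Rational(37, 7) (O = Add(4, Mul(Rational(-1, 7), Mul(-3, 3))) = Add(4, Mul(Rational(-1, 7), -9)) = Add(4, Rational(9, 7)) = Rational(37, 7) ≈ 5.2857)
Mul(B, Add(Pow(Add(119, Add(18, -65)), -1), Add(Add(-10, 29), O))) = Mul(10, Add(Pow(Add(119, Add(18, -65)), -1), Add(Add(-10, 29), Rational(37, 7)))) = Mul(10, Add(Pow(Add(119, -47), -1), Add(19, Rational(37, 7)))) = Mul(10, Add(Pow(72, -1), Rational(170, 7))) = Mul(10, Add(Rational(1, 72), Rational(170, 7))) = Mul(10, Rational(12247, 504)) = Rational(61235, 252)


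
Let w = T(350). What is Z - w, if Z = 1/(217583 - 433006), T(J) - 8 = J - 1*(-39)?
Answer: -85522932/215423 ≈ -397.00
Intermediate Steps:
T(J) = 47 + J (T(J) = 8 + (J - 1*(-39)) = 8 + (J + 39) = 8 + (39 + J) = 47 + J)
w = 397 (w = 47 + 350 = 397)
Z = -1/215423 (Z = 1/(-215423) = -1/215423 ≈ -4.6420e-6)
Z - w = -1/215423 - 1*397 = -1/215423 - 397 = -85522932/215423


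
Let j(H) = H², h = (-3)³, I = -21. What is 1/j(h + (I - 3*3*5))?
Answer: 1/8649 ≈ 0.00011562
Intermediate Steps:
h = -27
1/j(h + (I - 3*3*5)) = 1/((-27 + (-21 - 3*3*5))²) = 1/((-27 + (-21 - 9*5))²) = 1/((-27 + (-21 - 1*45))²) = 1/((-27 + (-21 - 45))²) = 1/((-27 - 66)²) = 1/((-93)²) = 1/8649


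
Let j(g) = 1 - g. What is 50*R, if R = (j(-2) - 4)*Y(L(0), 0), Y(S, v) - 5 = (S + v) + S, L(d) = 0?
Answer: -250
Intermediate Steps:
Y(S, v) = 5 + v + 2*S (Y(S, v) = 5 + ((S + v) + S) = 5 + (v + 2*S) = 5 + v + 2*S)
R = -5 (R = ((1 - 1*(-2)) - 4)*(5 + 0 + 2*0) = ((1 + 2) - 4)*(5 + 0 + 0) = (3 - 4)*5 = -1*5 = -5)
50*R = 50*(-5) = -250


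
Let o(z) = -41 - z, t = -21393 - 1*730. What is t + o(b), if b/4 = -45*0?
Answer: -22164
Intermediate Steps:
b = 0 (b = 4*(-45*0) = 4*0 = 0)
t = -22123 (t = -21393 - 730 = -22123)
t + o(b) = -22123 + (-41 - 1*0) = -22123 + (-41 + 0) = -22123 - 41 = -22164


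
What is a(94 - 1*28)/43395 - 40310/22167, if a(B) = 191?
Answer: -581672851/320645655 ≈ -1.8141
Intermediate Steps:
a(94 - 1*28)/43395 - 40310/22167 = 191/43395 - 40310/22167 = -581672851/320645655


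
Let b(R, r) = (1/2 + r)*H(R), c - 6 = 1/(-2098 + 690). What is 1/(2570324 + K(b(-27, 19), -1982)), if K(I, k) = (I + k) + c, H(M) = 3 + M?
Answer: 1408/3615575039 ≈ 3.8943e-7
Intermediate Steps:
c = 8447/1408 (c = 6 + 1/(-2098 + 690) = 6 + 1/(-1408) = 6 - 1/1408 = 8447/1408 ≈ 5.9993)
b(R, r) = (½ + r)*(3 + R) (b(R, r) = (1/2 + r)*(3 + R) = (½ + r)*(3 + R))
K(I, k) = 8447/1408 + I + k (K(I, k) = (I + k) + 8447/1408 = 8447/1408 + I + k)
1/(2570324 + K(b(-27, 19), -1982)) = 1/(2570324 + (8447/1408 + (1 + 2*19)*(3 - 27)/2 - 1982)) = 1/(2570324 + (8447/1408 + (½)*(1 + 38)*(-24) - 1982)) = 1/(2570324 + (8447/1408 + (½)*39*(-24) - 1982)) = 1/(2570324 + (8447/1408 - 468 - 1982)) = 1/(2570324 - 3441153/1408) = 1/(3615575039/1408) = 1408/3615575039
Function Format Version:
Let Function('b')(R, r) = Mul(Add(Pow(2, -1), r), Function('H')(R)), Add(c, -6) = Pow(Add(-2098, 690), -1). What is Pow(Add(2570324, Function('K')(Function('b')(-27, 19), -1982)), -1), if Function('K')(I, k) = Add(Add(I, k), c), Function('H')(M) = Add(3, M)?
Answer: Rational(1408, 3615575039) ≈ 3.8943e-7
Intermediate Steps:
c = Rational(8447, 1408) (c = Add(6, Pow(Add(-2098, 690), -1)) = Add(6, Pow(-1408, -1)) = Add(6, Rational(-1, 1408)) = Rational(8447, 1408) ≈ 5.9993)
Function('b')(R, r) = Mul(Add(Rational(1, 2), r), Add(3, R)) (Function('b')(R, r) = Mul(Add(Pow(2, -1), r), Add(3, R)) = Mul(Add(Rational(1, 2), r), Add(3, R)))
Function('K')(I, k) = Add(Rational(8447, 1408), I, k) (Function('K')(I, k) = Add(Add(I, k), Rational(8447, 1408)) = Add(Rational(8447, 1408), I, k))
Pow(Add(2570324, Function('K')(Function('b')(-27, 19), -1982)), -1) = Pow(Add(2570324, Add(Rational(8447, 1408), Mul(Rational(1, 2), Add(1, Mul(2, 19)), Add(3, -27)), -1982)), -1) = Pow(Add(2570324, Add(Rational(8447, 1408), Mul(Rational(1, 2), Add(1, 38), -24), -1982)), -1) = Pow(Add(2570324, Add(Rational(8447, 1408), Mul(Rational(1, 2), 39, -24), -1982)), -1) = Pow(Add(2570324, Add(Rational(8447, 1408), -468, -1982)), -1) = Pow(Add(2570324, Rational(-3441153, 1408)), -1) = Pow(Rational(3615575039, 1408), -1) = Rational(1408, 3615575039)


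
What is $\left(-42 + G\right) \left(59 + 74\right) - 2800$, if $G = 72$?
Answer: $1190$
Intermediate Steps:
$\left(-42 + G\right) \left(59 + 74\right) - 2800 = \left(-42 + 72\right) \left(59 + 74\right) - 2800 = 30 \cdot 133 - 2800 = 3990 - 2800 = 1190$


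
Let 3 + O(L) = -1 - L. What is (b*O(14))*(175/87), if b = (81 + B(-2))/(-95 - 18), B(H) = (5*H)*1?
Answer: 74550/3277 ≈ 22.749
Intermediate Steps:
B(H) = 5*H
O(L) = -4 - L (O(L) = -3 + (-1 - L) = -4 - L)
b = -71/113 (b = (81 + 5*(-2))/(-95 - 18) = (81 - 10)/(-113) = 71*(-1/113) = -71/113 ≈ -0.62832)
(b*O(14))*(175/87) = (-71*(-4 - 1*14)/113)*(175/87) = (-71*(-4 - 14)/113)*(175*(1/87)) = -71/113*(-18)*(175/87) = (1278/113)*(175/87) = 74550/3277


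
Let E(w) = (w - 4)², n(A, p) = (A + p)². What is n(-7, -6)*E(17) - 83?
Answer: 28478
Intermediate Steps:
E(w) = (-4 + w)²
n(-7, -6)*E(17) - 83 = (-7 - 6)²*(-4 + 17)² - 83 = (-13)²*13² - 83 = 169*169 - 83 = 28561 - 83 = 28478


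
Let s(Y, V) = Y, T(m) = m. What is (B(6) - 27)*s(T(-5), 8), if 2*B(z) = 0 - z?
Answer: 150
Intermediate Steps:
B(z) = -z/2 (B(z) = (0 - z)/2 = (-z)/2 = -z/2)
(B(6) - 27)*s(T(-5), 8) = (-½*6 - 27)*(-5) = (-3 - 27)*(-5) = -30*(-5) = 150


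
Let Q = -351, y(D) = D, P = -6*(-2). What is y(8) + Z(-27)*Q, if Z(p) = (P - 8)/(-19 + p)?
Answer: 886/23 ≈ 38.522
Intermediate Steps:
P = 12
Z(p) = 4/(-19 + p) (Z(p) = (12 - 8)/(-19 + p) = 4/(-19 + p))
y(8) + Z(-27)*Q = 8 + (4/(-19 - 27))*(-351) = 8 + (4/(-46))*(-351) = 8 + (4*(-1/46))*(-351) = 8 - 2/23*(-351) = 8 + 702/23 = 886/23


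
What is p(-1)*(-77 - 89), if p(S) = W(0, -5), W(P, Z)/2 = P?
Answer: 0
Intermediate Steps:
W(P, Z) = 2*P
p(S) = 0 (p(S) = 2*0 = 0)
p(-1)*(-77 - 89) = 0*(-77 - 89) = 0*(-166) = 0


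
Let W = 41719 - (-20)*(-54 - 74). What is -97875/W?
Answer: -10875/4351 ≈ -2.4994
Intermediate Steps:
W = 39159 (W = 41719 - (-20)*(-128) = 41719 - 1*2560 = 41719 - 2560 = 39159)
-97875/W = -97875/39159 = -97875*1/39159 = -10875/4351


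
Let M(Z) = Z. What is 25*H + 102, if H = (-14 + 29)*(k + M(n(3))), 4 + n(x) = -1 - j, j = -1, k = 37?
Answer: 12477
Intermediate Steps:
n(x) = -4 (n(x) = -4 + (-1 - 1*(-1)) = -4 + (-1 + 1) = -4 + 0 = -4)
H = 495 (H = (-14 + 29)*(37 - 4) = 15*33 = 495)
25*H + 102 = 25*495 + 102 = 12375 + 102 = 12477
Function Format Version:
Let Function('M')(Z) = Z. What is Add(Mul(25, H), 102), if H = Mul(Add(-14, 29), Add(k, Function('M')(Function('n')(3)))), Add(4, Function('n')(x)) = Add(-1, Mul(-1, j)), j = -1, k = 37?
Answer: 12477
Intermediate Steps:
Function('n')(x) = -4 (Function('n')(x) = Add(-4, Add(-1, Mul(-1, -1))) = Add(-4, Add(-1, 1)) = Add(-4, 0) = -4)
H = 495 (H = Mul(Add(-14, 29), Add(37, -4)) = Mul(15, 33) = 495)
Add(Mul(25, H), 102) = Add(Mul(25, 495), 102) = Add(12375, 102) = 12477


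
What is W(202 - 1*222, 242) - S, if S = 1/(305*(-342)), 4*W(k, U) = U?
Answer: 3155378/52155 ≈ 60.500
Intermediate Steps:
W(k, U) = U/4
S = -1/104310 (S = 1/(-104310) = -1/104310 ≈ -9.5868e-6)
W(202 - 1*222, 242) - S = (¼)*242 - 1*(-1/104310) = 121/2 + 1/104310 = 3155378/52155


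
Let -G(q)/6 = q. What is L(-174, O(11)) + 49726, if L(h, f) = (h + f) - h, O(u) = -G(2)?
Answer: 49738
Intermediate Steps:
G(q) = -6*q
O(u) = 12 (O(u) = -(-6)*2 = -1*(-12) = 12)
L(h, f) = f (L(h, f) = (f + h) - h = f)
L(-174, O(11)) + 49726 = 12 + 49726 = 49738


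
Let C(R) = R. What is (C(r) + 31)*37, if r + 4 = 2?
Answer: 1073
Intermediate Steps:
r = -2 (r = -4 + 2 = -2)
(C(r) + 31)*37 = (-2 + 31)*37 = 29*37 = 1073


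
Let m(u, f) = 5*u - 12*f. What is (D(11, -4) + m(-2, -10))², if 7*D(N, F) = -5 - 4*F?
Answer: 609961/49 ≈ 12448.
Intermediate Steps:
m(u, f) = -12*f + 5*u
D(N, F) = -5/7 - 4*F/7 (D(N, F) = (-5 - 4*F)/7 = -5/7 - 4*F/7)
(D(11, -4) + m(-2, -10))² = ((-5/7 - 4/7*(-4)) + (-12*(-10) + 5*(-2)))² = ((-5/7 + 16/7) + (120 - 10))² = (11/7 + 110)² = (781/7)² = 609961/49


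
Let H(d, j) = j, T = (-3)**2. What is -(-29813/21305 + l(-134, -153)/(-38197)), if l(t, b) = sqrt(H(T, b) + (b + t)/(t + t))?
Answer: 29813/21305 + I*sqrt(2728039)/5118398 ≈ 1.3993 + 0.00032269*I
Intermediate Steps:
T = 9
l(t, b) = sqrt(b + (b + t)/(2*t)) (l(t, b) = sqrt(b + (b + t)/(t + t)) = sqrt(b + (b + t)/((2*t))) = sqrt(b + (b + t)*(1/(2*t))) = sqrt(b + (b + t)/(2*t)))
-(-29813/21305 + l(-134, -153)/(-38197)) = -(-29813/21305 + (sqrt(2 + 4*(-153) + 2*(-153)/(-134))/2)/(-38197)) = -(-29813*1/21305 + (sqrt(2 - 612 + 2*(-153)*(-1/134))/2)*(-1/38197)) = -(-29813/21305 + (sqrt(2 - 612 + 153/67)/2)*(-1/38197)) = -(-29813/21305 + (sqrt(-40717/67)/2)*(-1/38197)) = -(-29813/21305 + ((I*sqrt(2728039)/67)/2)*(-1/38197)) = -(-29813/21305 + (I*sqrt(2728039)/134)*(-1/38197)) = -(-29813/21305 - I*sqrt(2728039)/5118398) = 29813/21305 + I*sqrt(2728039)/5118398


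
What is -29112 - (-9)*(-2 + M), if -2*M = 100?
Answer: -29580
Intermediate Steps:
M = -50 (M = -1/2*100 = -50)
-29112 - (-9)*(-2 + M) = -29112 - (-9)*(-2 - 50) = -29112 - (-9)*(-52) = -29112 - 1*468 = -29112 - 468 = -29580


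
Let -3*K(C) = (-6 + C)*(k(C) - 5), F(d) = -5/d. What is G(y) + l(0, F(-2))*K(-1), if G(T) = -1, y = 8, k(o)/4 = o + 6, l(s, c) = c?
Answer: 173/2 ≈ 86.500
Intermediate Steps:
k(o) = 24 + 4*o (k(o) = 4*(o + 6) = 4*(6 + o) = 24 + 4*o)
K(C) = -(-6 + C)*(19 + 4*C)/3 (K(C) = -(-6 + C)*((24 + 4*C) - 5)/3 = -(-6 + C)*(19 + 4*C)/3)
G(y) + l(0, F(-2))*K(-1) = -1 + (-5/(-2))*(38 - 4/3*(-1)² + (5/3)*(-1)) = -1 + (-5*(-½))*(38 - 4/3*1 - 5/3) = -1 + 5*(38 - 4/3 - 5/3)/2 = -1 + (5/2)*35 = -1 + 175/2 = 173/2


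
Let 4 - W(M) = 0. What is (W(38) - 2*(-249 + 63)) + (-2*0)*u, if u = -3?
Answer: 376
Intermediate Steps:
W(M) = 4 (W(M) = 4 - 1*0 = 4 + 0 = 4)
(W(38) - 2*(-249 + 63)) + (-2*0)*u = (4 - 2*(-249 + 63)) - 2*0*(-3) = (4 - 2*(-186)) + 0*(-3) = (4 + 372) + 0 = 376 + 0 = 376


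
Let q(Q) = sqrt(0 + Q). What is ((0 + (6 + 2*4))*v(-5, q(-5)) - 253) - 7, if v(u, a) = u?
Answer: -330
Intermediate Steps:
q(Q) = sqrt(Q)
((0 + (6 + 2*4))*v(-5, q(-5)) - 253) - 7 = ((0 + (6 + 2*4))*(-5) - 253) - 7 = ((0 + (6 + 8))*(-5) - 253) - 7 = ((0 + 14)*(-5) - 253) - 7 = (14*(-5) - 253) - 7 = (-70 - 253) - 7 = -323 - 7 = -330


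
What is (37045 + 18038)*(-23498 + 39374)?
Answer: 874497708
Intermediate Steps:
(37045 + 18038)*(-23498 + 39374) = 55083*15876 = 874497708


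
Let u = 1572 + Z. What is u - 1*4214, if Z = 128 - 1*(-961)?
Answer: -1553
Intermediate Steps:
Z = 1089 (Z = 128 + 961 = 1089)
u = 2661 (u = 1572 + 1089 = 2661)
u - 1*4214 = 2661 - 1*4214 = 2661 - 4214 = -1553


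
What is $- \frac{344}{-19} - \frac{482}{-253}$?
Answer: $\frac{96190}{4807} \approx 20.01$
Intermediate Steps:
$- \frac{344}{-19} - \frac{482}{-253} = \left(-344\right) \left(- \frac{1}{19}\right) - - \frac{482}{253} = \frac{344}{19} + \frac{482}{253} = \frac{96190}{4807}$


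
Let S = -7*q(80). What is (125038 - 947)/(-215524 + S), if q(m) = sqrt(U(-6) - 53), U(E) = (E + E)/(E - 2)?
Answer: -4862652488/8445563109 + 78967*I*sqrt(206)/8445563109 ≈ -0.57576 + 0.0001342*I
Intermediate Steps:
U(E) = 2*E/(-2 + E) (U(E) = (2*E)/(-2 + E) = 2*E/(-2 + E))
q(m) = I*sqrt(206)/2 (q(m) = sqrt(2*(-6)/(-2 - 6) - 53) = sqrt(2*(-6)/(-8) - 53) = sqrt(2*(-6)*(-1/8) - 53) = sqrt(3/2 - 53) = sqrt(-103/2) = I*sqrt(206)/2)
S = -7*I*sqrt(206)/2 ≈ -50.234*I
(125038 - 947)/(-215524 + S) = (125038 - 947)/(-215524 - 7*I*sqrt(206)/2) = 124091/(-215524 - 7*I*sqrt(206)/2)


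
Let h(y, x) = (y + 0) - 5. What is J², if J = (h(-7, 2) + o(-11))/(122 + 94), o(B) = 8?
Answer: 1/2916 ≈ 0.00034294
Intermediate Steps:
h(y, x) = -5 + y (h(y, x) = y - 5 = -5 + y)
J = -1/54 (J = ((-5 - 7) + 8)/(122 + 94) = (-12 + 8)/216 = -4*1/216 = -1/54 ≈ -0.018519)
J² = (-1/54)² = 1/2916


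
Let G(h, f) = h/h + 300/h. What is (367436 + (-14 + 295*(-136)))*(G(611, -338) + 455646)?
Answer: 91121078745334/611 ≈ 1.4913e+11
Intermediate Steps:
G(h, f) = 1 + 300/h
(367436 + (-14 + 295*(-136)))*(G(611, -338) + 455646) = (367436 + (-14 + 295*(-136)))*((300 + 611)/611 + 455646) = (367436 + (-14 - 40120))*((1/611)*911 + 455646) = (367436 - 40134)*(911/611 + 455646) = 327302*(278400617/611) = 91121078745334/611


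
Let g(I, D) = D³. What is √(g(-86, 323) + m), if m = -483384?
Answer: √33214883 ≈ 5763.2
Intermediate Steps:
√(g(-86, 323) + m) = √(323³ - 483384) = √(33698267 - 483384) = √33214883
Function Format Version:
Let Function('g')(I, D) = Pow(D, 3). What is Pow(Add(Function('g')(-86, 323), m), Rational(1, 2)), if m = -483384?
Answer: Pow(33214883, Rational(1, 2)) ≈ 5763.2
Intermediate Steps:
Pow(Add(Function('g')(-86, 323), m), Rational(1, 2)) = Pow(Add(Pow(323, 3), -483384), Rational(1, 2)) = Pow(Add(33698267, -483384), Rational(1, 2)) = Pow(33214883, Rational(1, 2))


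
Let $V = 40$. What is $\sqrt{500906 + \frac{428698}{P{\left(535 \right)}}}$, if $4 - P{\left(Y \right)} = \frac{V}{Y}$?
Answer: $\frac{\sqrt{26906376630}}{210} \approx 781.1$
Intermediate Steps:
$P{\left(Y \right)} = 4 - \frac{40}{Y}$
$\sqrt{500906 + \frac{428698}{P{\left(535 \right)}}} = \sqrt{500906 + \frac{428698}{4 - \frac{40}{535}}} = \sqrt{500906 + \frac{428698}{4 - \frac{8}{107}}} = \sqrt{500906 + \frac{428698}{\frac{420}{107}}} = \sqrt{500906 + 428698 \cdot \frac{107}{420}} = \sqrt{500906 + \frac{22935343}{210}} = \sqrt{\frac{128125603}{210}} = \frac{\sqrt{26906376630}}{210}$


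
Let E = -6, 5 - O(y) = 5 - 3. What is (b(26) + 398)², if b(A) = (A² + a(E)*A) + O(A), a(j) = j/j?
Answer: 1216609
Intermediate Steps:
O(y) = 3 (O(y) = 5 - (5 - 3) = 5 - 1*2 = 5 - 2 = 3)
a(j) = 1
b(A) = 3 + A + A² (b(A) = (A² + 1*A) + 3 = (A² + A) + 3 = (A + A²) + 3 = 3 + A + A²)
(b(26) + 398)² = ((3 + 26 + 26²) + 398)² = ((3 + 26 + 676) + 398)² = (705 + 398)² = 1103² = 1216609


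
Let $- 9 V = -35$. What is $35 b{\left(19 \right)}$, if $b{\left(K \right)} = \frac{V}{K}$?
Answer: $\frac{1225}{171} \approx 7.1637$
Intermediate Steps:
$V = \frac{35}{9}$ ($V = \left(- \frac{1}{9}\right) \left(-35\right) = \frac{35}{9} \approx 3.8889$)
$b{\left(K \right)} = \frac{35}{9 K}$
$35 b{\left(19 \right)} = 35 \frac{35}{9 \cdot 19} = 35 \cdot \frac{35}{9} \cdot \frac{1}{19} = 35 \cdot \frac{35}{171} = \frac{1225}{171}$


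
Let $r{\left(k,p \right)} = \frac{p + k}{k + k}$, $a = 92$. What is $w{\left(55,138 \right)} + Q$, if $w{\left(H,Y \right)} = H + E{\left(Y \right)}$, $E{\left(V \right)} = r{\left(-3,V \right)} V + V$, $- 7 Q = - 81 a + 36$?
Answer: $- \frac{12968}{7} \approx -1852.6$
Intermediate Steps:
$r{\left(k,p \right)} = \frac{k + p}{2 k}$
$Q = \frac{7416}{7}$ ($Q = - \frac{\left(-81\right) 92 + 36}{7} = - \frac{-7452 + 36}{7} = \left(- \frac{1}{7}\right) \left(-7416\right) = \frac{7416}{7} \approx 1059.4$)
$E{\left(V \right)} = V + V \left(\frac{1}{2} - \frac{V}{6}\right)$ ($E{\left(V \right)} = \frac{-3 + V}{2 \left(-3\right)} V + V = \frac{1}{2} \left(- \frac{1}{3}\right) \left(-3 + V\right) V + V = \left(\frac{1}{2} - \frac{V}{6}\right) V + V = V \left(\frac{1}{2} - \frac{V}{6}\right) + V = V + V \left(\frac{1}{2} - \frac{V}{6}\right)$)
$w{\left(H,Y \right)} = H + \frac{Y \left(9 - Y\right)}{6}$
$w{\left(55,138 \right)} + Q = \left(55 + \frac{1}{6} \cdot 138 \left(9 - 138\right)\right) + \frac{7416}{7} = \left(55 + \frac{1}{6} \cdot 138 \left(-129\right)\right) + \frac{7416}{7} = \left(55 - 2967\right) + \frac{7416}{7} = -2912 + \frac{7416}{7} = - \frac{12968}{7}$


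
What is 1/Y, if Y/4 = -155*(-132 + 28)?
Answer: 1/64480 ≈ 1.5509e-5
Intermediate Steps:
Y = 64480 (Y = 4*(-155*(-132 + 28)) = 4*(-155*(-104)) = 4*16120 = 64480)
1/Y = 1/64480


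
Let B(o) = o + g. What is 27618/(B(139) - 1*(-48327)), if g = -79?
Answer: 9206/16129 ≈ 0.57077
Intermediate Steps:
B(o) = -79 + o (B(o) = o - 79 = -79 + o)
27618/(B(139) - 1*(-48327)) = 27618/((-79 + 139) - 1*(-48327)) = 27618/(60 + 48327) = 27618/48387 = 27618*(1/48387) = 9206/16129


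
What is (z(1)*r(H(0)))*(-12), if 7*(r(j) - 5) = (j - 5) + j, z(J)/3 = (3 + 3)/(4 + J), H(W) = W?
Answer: -1296/7 ≈ -185.14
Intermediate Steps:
z(J) = 18/(4 + J) (z(J) = 3*((3 + 3)/(4 + J)) = 3*(6/(4 + J)) = 18/(4 + J))
r(j) = 30/7 + 2*j/7 (r(j) = 5 + ((j - 5) + j)/7 = 5 + ((-5 + j) + j)/7 = 5 + (-5 + 2*j)/7 = 5 + (-5/7 + 2*j/7) = 30/7 + 2*j/7)
(z(1)*r(H(0)))*(-12) = ((18/(4 + 1))*(30/7 + (2/7)*0))*(-12) = ((18/5)*(30/7 + 0))*(-12) = ((18*(⅕))*(30/7))*(-12) = ((18/5)*(30/7))*(-12) = (108/7)*(-12) = -1296/7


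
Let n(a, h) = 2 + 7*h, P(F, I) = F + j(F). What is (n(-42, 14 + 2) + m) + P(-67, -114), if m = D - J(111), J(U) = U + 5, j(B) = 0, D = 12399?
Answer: 12330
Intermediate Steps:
J(U) = 5 + U
m = 12283 (m = 12399 - (5 + 111) = 12399 - 1*116 = 12399 - 116 = 12283)
P(F, I) = F (P(F, I) = F + 0 = F)
(n(-42, 14 + 2) + m) + P(-67, -114) = ((2 + 7*(14 + 2)) + 12283) - 67 = ((2 + 7*16) + 12283) - 67 = ((2 + 112) + 12283) - 67 = (114 + 12283) - 67 = 12397 - 67 = 12330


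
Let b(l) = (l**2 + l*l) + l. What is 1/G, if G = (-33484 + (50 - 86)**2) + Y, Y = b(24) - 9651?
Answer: -1/40663 ≈ -2.4592e-5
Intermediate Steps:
b(l) = l + 2*l**2 (b(l) = (l**2 + l**2) + l = 2*l**2 + l = l + 2*l**2)
Y = -8475 (Y = 24*(1 + 2*24) - 9651 = 24*(1 + 48) - 9651 = 24*49 - 9651 = 1176 - 9651 = -8475)
G = -40663 (G = (-33484 + (50 - 86)**2) - 8475 = (-33484 + (-36)**2) - 8475 = (-33484 + 1296) - 8475 = -32188 - 8475 = -40663)
1/G = 1/(-40663) = -1/40663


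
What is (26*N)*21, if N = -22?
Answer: -12012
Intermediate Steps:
(26*N)*21 = (26*(-22))*21 = -572*21 = -12012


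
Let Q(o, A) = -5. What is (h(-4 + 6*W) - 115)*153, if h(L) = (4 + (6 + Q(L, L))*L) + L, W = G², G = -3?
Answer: -1683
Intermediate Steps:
W = 9 (W = (-3)² = 9)
h(L) = 4 + 2*L (h(L) = (4 + (6 - 5)*L) + L = (4 + 1*L) + L = (4 + L) + L = 4 + 2*L)
(h(-4 + 6*W) - 115)*153 = ((4 + 2*(-4 + 6*9)) - 115)*153 = ((4 + 2*(-4 + 54)) - 115)*153 = ((4 + 2*50) - 115)*153 = ((4 + 100) - 115)*153 = (104 - 115)*153 = -11*153 = -1683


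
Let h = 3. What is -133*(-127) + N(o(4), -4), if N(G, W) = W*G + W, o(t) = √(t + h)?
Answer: 16887 - 4*√7 ≈ 16876.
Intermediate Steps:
o(t) = √(3 + t) (o(t) = √(t + 3) = √(3 + t))
N(G, W) = W + G*W (N(G, W) = G*W + W = W + G*W)
-133*(-127) + N(o(4), -4) = -133*(-127) - 4*(1 + √(3 + 4)) = 16891 - 4*(1 + √7) = 16891 + (-4 - 4*√7) = 16887 - 4*√7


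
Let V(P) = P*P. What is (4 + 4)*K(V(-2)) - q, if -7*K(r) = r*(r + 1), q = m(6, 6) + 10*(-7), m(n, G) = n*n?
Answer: 78/7 ≈ 11.143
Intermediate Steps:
V(P) = P²
m(n, G) = n²
q = -34 (q = 6² + 10*(-7) = 36 - 70 = -34)
K(r) = -r*(1 + r)/7 (K(r) = -r*(r + 1)/7 = -r*(1 + r)/7)
(4 + 4)*K(V(-2)) - q = (4 + 4)*(-⅐*(-2)²*(1 + (-2)²)) - 1*(-34) = 8*(-⅐*4*(1 + 4)) + 34 = 8*(-⅐*4*5) + 34 = 8*(-20/7) + 34 = -160/7 + 34 = 78/7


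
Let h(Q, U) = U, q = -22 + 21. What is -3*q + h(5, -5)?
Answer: -2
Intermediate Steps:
q = -1
-3*q + h(5, -5) = -3*(-1) - 5 = 3 - 5 = -2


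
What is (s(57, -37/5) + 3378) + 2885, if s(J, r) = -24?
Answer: 6239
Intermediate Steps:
(s(57, -37/5) + 3378) + 2885 = (-24 + 3378) + 2885 = 3354 + 2885 = 6239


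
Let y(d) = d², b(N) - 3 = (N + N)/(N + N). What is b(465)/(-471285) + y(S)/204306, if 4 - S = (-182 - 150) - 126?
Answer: 16765356386/16047725535 ≈ 1.0447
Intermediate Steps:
b(N) = 4 (b(N) = 3 + (N + N)/(N + N) = 3 + (2*N)/((2*N)) = 3 + (2*N)*(1/(2*N)) = 3 + 1 = 4)
S = 462 (S = 4 - ((-182 - 150) - 126) = 4 - (-332 - 126) = 4 - 1*(-458) = 4 + 458 = 462)
b(465)/(-471285) + y(S)/204306 = 4/(-471285) + 462²/204306 = 4*(-1/471285) + 213444*(1/204306) = -4/471285 + 35574/34051 = 16765356386/16047725535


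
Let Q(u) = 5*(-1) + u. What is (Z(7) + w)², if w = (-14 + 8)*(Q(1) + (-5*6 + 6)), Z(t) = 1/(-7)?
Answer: 1380625/49 ≈ 28176.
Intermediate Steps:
Q(u) = -5 + u
Z(t) = -⅐
w = 168 (w = (-14 + 8)*((-5 + 1) + (-5*6 + 6)) = -6*(-4 + (-30 + 6)) = -6*(-4 - 24) = -6*(-28) = 168)
(Z(7) + w)² = (-⅐ + 168)² = (1175/7)² = 1380625/49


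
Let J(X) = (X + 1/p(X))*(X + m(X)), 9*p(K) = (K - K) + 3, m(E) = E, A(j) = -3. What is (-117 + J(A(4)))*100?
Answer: -11700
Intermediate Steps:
p(K) = 1/3 (p(K) = ((K - K) + 3)/9 = (0 + 3)/9 = (1/9)*3 = 1/3)
J(X) = 2*X*(3 + X) (J(X) = (X + 1/(1/3))*(X + X) = (X + 3)*(2*X) = (3 + X)*(2*X) = 2*X*(3 + X))
(-117 + J(A(4)))*100 = (-117 + 2*(-3)*(3 - 3))*100 = (-117 + 2*(-3)*0)*100 = (-117 + 0)*100 = -117*100 = -11700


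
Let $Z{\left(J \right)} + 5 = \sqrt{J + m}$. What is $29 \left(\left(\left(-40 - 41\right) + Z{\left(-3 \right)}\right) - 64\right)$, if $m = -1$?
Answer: $-4350 + 58 i \approx -4350.0 + 58.0 i$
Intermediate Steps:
$Z{\left(J \right)} = -5 + \sqrt{-1 + J}$ ($Z{\left(J \right)} = -5 + \sqrt{J - 1} = -5 + \sqrt{-1 + J}$)
$29 \left(\left(\left(-40 - 41\right) + Z{\left(-3 \right)}\right) - 64\right) = 29 \left(\left(\left(-40 - 41\right) - \left(5 - \sqrt{-1 - 3}\right)\right) - 64\right) = 29 \left(\left(-81 - \left(5 - \sqrt{-4}\right)\right) - 64\right) = 29 \left(\left(-81 - \left(5 - 2 i\right)\right) - 64\right) = 29 \left(\left(-86 + 2 i\right) - 64\right) = 29 \left(-150 + 2 i\right) = -4350 + 58 i$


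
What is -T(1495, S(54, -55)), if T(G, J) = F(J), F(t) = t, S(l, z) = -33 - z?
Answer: -22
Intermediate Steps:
T(G, J) = J
-T(1495, S(54, -55)) = -(-33 - 1*(-55)) = -(-33 + 55) = -1*22 = -22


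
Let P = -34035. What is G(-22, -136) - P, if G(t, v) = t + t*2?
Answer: 33969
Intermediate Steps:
G(t, v) = 3*t (G(t, v) = t + 2*t = 3*t)
G(-22, -136) - P = 3*(-22) - 1*(-34035) = -66 + 34035 = 33969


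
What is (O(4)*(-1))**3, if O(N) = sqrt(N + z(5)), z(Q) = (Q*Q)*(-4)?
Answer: 384*I*sqrt(6) ≈ 940.6*I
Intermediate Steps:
z(Q) = -4*Q**2 (z(Q) = Q**2*(-4) = -4*Q**2)
O(N) = sqrt(-100 + N) (O(N) = sqrt(N - 4*5**2) = sqrt(N - 4*25) = sqrt(N - 100) = sqrt(-100 + N))
(O(4)*(-1))**3 = (sqrt(-100 + 4)*(-1))**3 = (sqrt(-96)*(-1))**3 = ((4*I*sqrt(6))*(-1))**3 = (-4*I*sqrt(6))**3 = 384*I*sqrt(6)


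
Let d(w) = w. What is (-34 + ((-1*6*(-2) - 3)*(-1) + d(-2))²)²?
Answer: 7569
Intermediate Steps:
(-34 + ((-1*6*(-2) - 3)*(-1) + d(-2))²)² = (-34 + ((-1*6*(-2) - 3)*(-1) - 2)²)² = (-34 + ((-6*(-2) - 3)*(-1) - 2)²)² = (-34 + ((12 - 3)*(-1) - 2)²)² = (-34 + (9*(-1) - 2)²)² = (-34 + (-9 - 2)²)² = (-34 + (-11)²)² = (-34 + 121)² = 87² = 7569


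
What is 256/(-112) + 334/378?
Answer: -265/189 ≈ -1.4021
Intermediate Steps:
256/(-112) + 334/378 = 256*(-1/112) + 334*(1/378) = -16/7 + 167/189 = -265/189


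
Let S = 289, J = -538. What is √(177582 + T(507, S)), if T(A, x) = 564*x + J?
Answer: 2*√85010 ≈ 583.13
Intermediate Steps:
T(A, x) = -538 + 564*x (T(A, x) = 564*x - 538 = -538 + 564*x)
√(177582 + T(507, S)) = √(177582 + (-538 + 564*289)) = √(177582 + (-538 + 162996)) = √(177582 + 162458) = √340040 = 2*√85010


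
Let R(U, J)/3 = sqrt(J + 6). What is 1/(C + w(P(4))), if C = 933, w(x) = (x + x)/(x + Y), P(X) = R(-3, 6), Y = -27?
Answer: 21451/20006303 + 12*sqrt(3)/20006303 ≈ 0.0010733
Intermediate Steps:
R(U, J) = 3*sqrt(6 + J) (R(U, J) = 3*sqrt(J + 6) = 3*sqrt(6 + J))
P(X) = 6*sqrt(3) (P(X) = 3*sqrt(6 + 6) = 3*sqrt(12) = 3*(2*sqrt(3)) = 6*sqrt(3))
w(x) = 2*x/(-27 + x) (w(x) = (x + x)/(x - 27) = (2*x)/(-27 + x) = 2*x/(-27 + x))
1/(C + w(P(4))) = 1/(933 + 2*(6*sqrt(3))/(-27 + 6*sqrt(3))) = 1/(933 + 12*sqrt(3)/(-27 + 6*sqrt(3)))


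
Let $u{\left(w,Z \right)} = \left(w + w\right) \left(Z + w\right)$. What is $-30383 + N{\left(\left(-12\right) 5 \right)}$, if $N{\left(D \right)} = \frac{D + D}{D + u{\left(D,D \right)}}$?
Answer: $- \frac{7261539}{239} \approx -30383.0$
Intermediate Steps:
$u{\left(w,Z \right)} = 2 w \left(Z + w\right)$
$N{\left(D \right)} = \frac{2 D}{D + 4 D^{2}}$ ($N{\left(D \right)} = \frac{D + D}{D + 2 D \left(D + D\right)} = \frac{2 D}{D + 2 D 2 D} = \frac{2 D}{D + 4 D^{2}}$)
$-30383 + N{\left(\left(-12\right) 5 \right)} = -30383 + \frac{2}{1 + 4 \left(\left(-12\right) 5\right)} = -30383 + \frac{2}{1 + 4 \left(-60\right)} = -30383 + \frac{2}{1 - 240} = -30383 + \frac{2}{-239} = -30383 + 2 \left(- \frac{1}{239}\right) = -30383 - \frac{2}{239} = - \frac{7261539}{239}$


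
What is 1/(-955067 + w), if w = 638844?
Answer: -1/316223 ≈ -3.1623e-6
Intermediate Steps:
1/(-955067 + w) = 1/(-955067 + 638844) = 1/(-316223) = -1/316223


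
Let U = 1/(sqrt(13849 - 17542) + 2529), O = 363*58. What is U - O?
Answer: -44911928769/2133178 - I*sqrt(3693)/6399534 ≈ -21054.0 - 9.496e-6*I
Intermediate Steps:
O = 21054
U = 1/(2529 + I*sqrt(3693)) (U = 1/(sqrt(-3693) + 2529) = 1/(I*sqrt(3693) + 2529) = 1/(2529 + I*sqrt(3693)) ≈ 0.00039518 - 9.496e-6*I)
U - O = (843/2133178 - I*sqrt(3693)/6399534) - 1*21054 = (843/2133178 - I*sqrt(3693)/6399534) - 21054 = -44911928769/2133178 - I*sqrt(3693)/6399534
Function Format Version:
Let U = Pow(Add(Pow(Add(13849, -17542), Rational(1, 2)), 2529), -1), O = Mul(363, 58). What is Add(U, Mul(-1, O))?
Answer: Add(Rational(-44911928769, 2133178), Mul(Rational(-1, 6399534), I, Pow(3693, Rational(1, 2)))) ≈ Add(-21054., Mul(-9.4960e-6, I))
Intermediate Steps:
O = 21054
U = Pow(Add(2529, Mul(I, Pow(3693, Rational(1, 2)))), -1) (U = Pow(Add(Pow(-3693, Rational(1, 2)), 2529), -1) = Pow(Add(Mul(I, Pow(3693, Rational(1, 2))), 2529), -1) = Pow(Add(2529, Mul(I, Pow(3693, Rational(1, 2)))), -1) ≈ Add(0.00039518, Mul(-9.4960e-6, I)))
Add(U, Mul(-1, O)) = Add(Add(Rational(843, 2133178), Mul(Rational(-1, 6399534), I, Pow(3693, Rational(1, 2)))), Mul(-1, 21054)) = Add(Add(Rational(843, 2133178), Mul(Rational(-1, 6399534), I, Pow(3693, Rational(1, 2)))), -21054) = Add(Rational(-44911928769, 2133178), Mul(Rational(-1, 6399534), I, Pow(3693, Rational(1, 2))))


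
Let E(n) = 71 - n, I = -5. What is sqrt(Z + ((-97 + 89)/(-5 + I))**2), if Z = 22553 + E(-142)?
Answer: sqrt(569166)/5 ≈ 150.89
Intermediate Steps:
Z = 22766 (Z = 22553 + (71 - 1*(-142)) = 22553 + (71 + 142) = 22553 + 213 = 22766)
sqrt(Z + ((-97 + 89)/(-5 + I))**2) = sqrt(22766 + ((-97 + 89)/(-5 - 5))**2) = sqrt(22766 + (-8/(-10))**2) = sqrt(22766 + (-8*(-1/10))**2) = sqrt(22766 + (4/5)**2) = sqrt(22766 + 16/25) = sqrt(569166/25) = sqrt(569166)/5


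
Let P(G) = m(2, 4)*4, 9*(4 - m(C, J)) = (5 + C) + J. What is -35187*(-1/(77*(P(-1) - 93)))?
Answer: -316683/56749 ≈ -5.5804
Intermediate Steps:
m(C, J) = 31/9 - C/9 - J/9 (m(C, J) = 4 - ((5 + C) + J)/9 = 4 - (5 + C + J)/9 = 4 + (-5/9 - C/9 - J/9) = 31/9 - C/9 - J/9)
P(G) = 100/9 (P(G) = (31/9 - ⅑*2 - ⅑*4)*4 = (31/9 - 2/9 - 4/9)*4 = (25/9)*4 = 100/9)
-35187*(-1/(77*(P(-1) - 93))) = -35187*(-1/(77*(100/9 - 93))) = -35187/((-77*(-737/9))) = -35187/56749/9 = -35187*9/56749 = -316683/56749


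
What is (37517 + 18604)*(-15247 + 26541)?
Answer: 633830574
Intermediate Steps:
(37517 + 18604)*(-15247 + 26541) = 56121*11294 = 633830574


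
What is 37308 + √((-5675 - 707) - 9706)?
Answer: 37308 + 2*I*√4022 ≈ 37308.0 + 126.84*I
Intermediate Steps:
37308 + √((-5675 - 707) - 9706) = 37308 + √(-6382 - 9706) = 37308 + √(-16088) = 37308 + 2*I*√4022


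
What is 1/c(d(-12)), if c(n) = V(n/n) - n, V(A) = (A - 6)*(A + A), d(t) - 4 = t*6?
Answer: 1/58 ≈ 0.017241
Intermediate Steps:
d(t) = 4 + 6*t (d(t) = 4 + t*6 = 4 + 6*t)
V(A) = 2*A*(-6 + A) (V(A) = (-6 + A)*(2*A) = 2*A*(-6 + A))
c(n) = -10 - n (c(n) = 2*(n/n)*(-6 + n/n) - n = 2*1*(-6 + 1) - n = 2*1*(-5) - n = -10 - n)
1/c(d(-12)) = 1/(-10 - (4 + 6*(-12))) = 1/(-10 - (4 - 72)) = 1/(-10 - 1*(-68)) = 1/(-10 + 68) = 1/58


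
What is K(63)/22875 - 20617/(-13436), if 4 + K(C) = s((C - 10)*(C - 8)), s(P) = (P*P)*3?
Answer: 342977705431/307348500 ≈ 1115.9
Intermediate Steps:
s(P) = 3*P² (s(P) = P²*3 = 3*P²)
K(C) = -4 + 3*(-10 + C)²*(-8 + C)² (K(C) = -4 + 3*((C - 10)*(C - 8))² = -4 + 3*((-10 + C)*(-8 + C))² = -4 + 3*((-10 + C)²*(-8 + C)²) = -4 + 3*(-10 + C)²*(-8 + C)²)
K(63)/22875 - 20617/(-13436) = (-4 + 3*(80 + 63² - 18*63)²)/22875 - 20617/(-13436) = (-4 + 3*(80 + 3969 - 1134)²)*(1/22875) - 20617*(-1/13436) = (-4 + 3*2915²)*(1/22875) + 20617/13436 = (-4 + 3*8497225)*(1/22875) + 20617/13436 = (-4 + 25491675)*(1/22875) + 20617/13436 = 25491671*(1/22875) + 20617/13436 = 25491671/22875 + 20617/13436 = 342977705431/307348500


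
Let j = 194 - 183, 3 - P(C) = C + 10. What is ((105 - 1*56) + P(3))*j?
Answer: 429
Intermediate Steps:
P(C) = -7 - C (P(C) = 3 - (C + 10) = 3 - (10 + C) = 3 + (-10 - C) = -7 - C)
j = 11
((105 - 1*56) + P(3))*j = ((105 - 1*56) + (-7 - 1*3))*11 = ((105 - 56) + (-7 - 3))*11 = (49 - 10)*11 = 39*11 = 429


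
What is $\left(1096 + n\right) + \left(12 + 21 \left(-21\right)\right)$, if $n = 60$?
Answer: $727$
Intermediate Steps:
$\left(1096 + n\right) + \left(12 + 21 \left(-21\right)\right) = \left(1096 + 60\right) + \left(12 + 21 \left(-21\right)\right) = 1156 + \left(12 - 441\right) = 1156 - 429 = 727$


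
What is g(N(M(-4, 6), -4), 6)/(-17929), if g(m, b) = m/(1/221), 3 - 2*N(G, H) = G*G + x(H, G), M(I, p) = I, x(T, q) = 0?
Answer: 2873/35858 ≈ 0.080122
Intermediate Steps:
N(G, H) = 3/2 - G**2/2 (N(G, H) = 3/2 - (G*G + 0)/2 = 3/2 - (G**2 + 0)/2 = 3/2 - G**2/2)
g(m, b) = 221*m (g(m, b) = m/(1/221) = 221*m)
g(N(M(-4, 6), -4), 6)/(-17929) = (221*(3/2 - 1/2*(-4)**2))/(-17929) = (221*(3/2 - 1/2*16))*(-1/17929) = (221*(3/2 - 8))*(-1/17929) = (221*(-13/2))*(-1/17929) = -2873/2*(-1/17929) = 2873/35858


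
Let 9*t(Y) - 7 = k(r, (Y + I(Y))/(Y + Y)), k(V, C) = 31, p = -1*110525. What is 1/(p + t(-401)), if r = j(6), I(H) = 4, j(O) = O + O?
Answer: -9/994687 ≈ -9.0481e-6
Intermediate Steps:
j(O) = 2*O
p = -110525
r = 12 (r = 2*6 = 12)
t(Y) = 38/9 (t(Y) = 7/9 + (⅑)*31 = 7/9 + 31/9 = 38/9)
1/(p + t(-401)) = 1/(-110525 + 38/9) = 1/(-994687/9) = -9/994687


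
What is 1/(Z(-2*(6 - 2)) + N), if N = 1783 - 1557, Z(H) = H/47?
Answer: 47/10614 ≈ 0.0044281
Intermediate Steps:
Z(H) = H/47 (Z(H) = H*(1/47) = H/47)
N = 226
1/(Z(-2*(6 - 2)) + N) = 1/((-2*(6 - 2))/47 + 226) = 1/((-2*4)/47 + 226) = 1/((1/47)*(-8) + 226) = 1/(-8/47 + 226) = 1/(10614/47) = 47/10614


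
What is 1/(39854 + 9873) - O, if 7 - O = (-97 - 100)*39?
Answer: -382400629/49727 ≈ -7690.0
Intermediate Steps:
O = 7690 (O = 7 - (-97 - 100)*39 = 7 - (-197)*39 = 7 - 1*(-7683) = 7 + 7683 = 7690)
1/(39854 + 9873) - O = 1/(39854 + 9873) - 1*7690 = 1/49727 - 7690 = -382400629/49727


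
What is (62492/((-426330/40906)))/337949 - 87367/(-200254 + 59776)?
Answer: 2038090218290989/3373293465141210 ≈ 0.60418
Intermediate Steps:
(62492/((-426330/40906)))/337949 - 87367/(-200254 + 59776) = (62492/((-426330*1/40906)))*(1/337949) - 87367/(-140478) = (62492/(-213165/20453))*(1/337949) - 87367*(-1/140478) = (62492*(-20453/213165))*(1/337949) + 87367/140478 = -1278148876/213165*1/337949 + 87367/140478 = -1278148876/72038898585 + 87367/140478 = 2038090218290989/3373293465141210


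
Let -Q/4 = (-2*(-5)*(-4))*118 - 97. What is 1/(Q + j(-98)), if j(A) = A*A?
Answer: 1/28872 ≈ 3.4636e-5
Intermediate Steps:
j(A) = A²
Q = 19268 (Q = -4*((-2*(-5)*(-4))*118 - 97) = -4*((10*(-4))*118 - 97) = -4*(-40*118 - 97) = -4*(-4720 - 97) = -4*(-4817) = 19268)
1/(Q + j(-98)) = 1/(19268 + (-98)²) = 1/(19268 + 9604) = 1/28872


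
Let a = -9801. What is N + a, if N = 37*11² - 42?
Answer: -5366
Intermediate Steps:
N = 4435 (N = 37*121 - 42 = 4477 - 42 = 4435)
N + a = 4435 - 9801 = -5366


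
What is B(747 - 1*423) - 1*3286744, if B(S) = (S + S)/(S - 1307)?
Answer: -3230870000/983 ≈ -3.2867e+6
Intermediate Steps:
B(S) = 2*S/(-1307 + S) (B(S) = (2*S)/(-1307 + S) = 2*S/(-1307 + S))
B(747 - 1*423) - 1*3286744 = 2*(747 - 1*423)/(-1307 + (747 - 1*423)) - 1*3286744 = 2*(747 - 423)/(-1307 + (747 - 423)) - 3286744 = 2*324/(-1307 + 324) - 3286744 = 2*324/(-983) - 3286744 = 2*324*(-1/983) - 3286744 = -648/983 - 3286744 = -3230870000/983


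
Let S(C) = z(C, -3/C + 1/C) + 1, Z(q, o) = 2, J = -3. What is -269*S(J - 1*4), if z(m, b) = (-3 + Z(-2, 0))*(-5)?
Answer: -1614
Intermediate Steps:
z(m, b) = 5 (z(m, b) = (-3 + 2)*(-5) = -1*(-5) = 5)
S(C) = 6 (S(C) = 5 + 1 = 6)
-269*S(J - 1*4) = -269*6 = -1614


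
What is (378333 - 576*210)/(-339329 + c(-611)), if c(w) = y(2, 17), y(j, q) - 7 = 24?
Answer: -257373/339298 ≈ -0.75855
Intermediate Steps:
y(j, q) = 31 (y(j, q) = 7 + 24 = 31)
c(w) = 31
(378333 - 576*210)/(-339329 + c(-611)) = (378333 - 576*210)/(-339329 + 31) = (378333 - 120960)/(-339298) = 257373*(-1/339298) = -257373/339298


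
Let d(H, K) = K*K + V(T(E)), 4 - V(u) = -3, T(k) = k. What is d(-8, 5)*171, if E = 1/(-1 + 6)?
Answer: 5472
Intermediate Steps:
E = ⅕ (E = 1/5 = ⅕ ≈ 0.20000)
V(u) = 7 (V(u) = 4 - 1*(-3) = 4 + 3 = 7)
d(H, K) = 7 + K² (d(H, K) = K*K + 7 = K² + 7 = 7 + K²)
d(-8, 5)*171 = (7 + 5²)*171 = (7 + 25)*171 = 32*171 = 5472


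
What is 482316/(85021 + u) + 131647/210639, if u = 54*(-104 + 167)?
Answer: 113235182605/18625332297 ≈ 6.0796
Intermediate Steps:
u = 3402 (u = 54*63 = 3402)
482316/(85021 + u) + 131647/210639 = 482316/(85021 + 3402) + 131647/210639 = 482316/88423 + 131647*(1/210639) = 482316*(1/88423) + 131647/210639 = 482316/88423 + 131647/210639 = 113235182605/18625332297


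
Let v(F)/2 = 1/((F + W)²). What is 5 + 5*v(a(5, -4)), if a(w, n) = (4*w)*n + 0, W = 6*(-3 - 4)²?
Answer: 114495/22898 ≈ 5.0002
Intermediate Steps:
W = 294 (W = 6*(-7)² = 6*49 = 294)
a(w, n) = 4*n*w (a(w, n) = 4*n*w + 0 = 4*n*w)
v(F) = 2/(294 + F)² (v(F) = 2/((F + 294)²) = 2/((294 + F)²) = 2/(294 + F)²)
5 + 5*v(a(5, -4)) = 5 + 5*(2/(294 + 4*(-4)*5)²) = 5 + 5*(2/(294 - 80)²) = 5 + 5*(2/214²) = 5 + 5*(2*(1/45796)) = 5 + 5*(1/22898) = 5 + 5/22898 = 114495/22898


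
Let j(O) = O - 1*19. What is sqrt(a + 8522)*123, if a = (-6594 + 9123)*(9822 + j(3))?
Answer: 246*sqrt(6201974) ≈ 6.1263e+5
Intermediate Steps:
j(O) = -19 + O (j(O) = O - 19 = -19 + O)
a = 24799374 (a = (-6594 + 9123)*(9822 + (-19 + 3)) = 2529*(9822 - 16) = 2529*9806 = 24799374)
sqrt(a + 8522)*123 = sqrt(24799374 + 8522)*123 = sqrt(24807896)*123 = (2*sqrt(6201974))*123 = 246*sqrt(6201974)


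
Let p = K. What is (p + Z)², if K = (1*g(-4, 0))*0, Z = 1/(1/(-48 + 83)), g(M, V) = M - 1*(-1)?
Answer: 1225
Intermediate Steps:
g(M, V) = 1 + M (g(M, V) = M + 1 = 1 + M)
Z = 35 (Z = 1/(1/35) = 35)
K = 0 (K = (1*(1 - 4))*0 = (1*(-3))*0 = -3*0 = 0)
p = 0
(p + Z)² = (0 + 35)² = 35² = 1225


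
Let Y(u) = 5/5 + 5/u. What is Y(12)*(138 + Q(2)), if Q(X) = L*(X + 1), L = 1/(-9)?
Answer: 7021/36 ≈ 195.03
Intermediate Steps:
L = -1/9 ≈ -0.11111
Y(u) = 1 + 5/u (Y(u) = 5*(1/5) + 5/u = 1 + 5/u)
Q(X) = -1/9 - X/9 (Q(X) = -(X + 1)/9 = -(1 + X)/9 = -1/9 - X/9)
Y(12)*(138 + Q(2)) = ((5 + 12)/12)*(138 + (-1/9 - 1/9*2)) = ((1/12)*17)*(138 + (-1/9 - 2/9)) = 17*(138 - 1/3)/12 = (17/12)*(413/3) = 7021/36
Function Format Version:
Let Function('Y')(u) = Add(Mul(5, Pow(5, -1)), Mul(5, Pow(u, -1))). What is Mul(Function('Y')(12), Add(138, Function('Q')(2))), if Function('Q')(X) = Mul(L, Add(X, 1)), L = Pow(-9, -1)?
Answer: Rational(7021, 36) ≈ 195.03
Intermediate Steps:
L = Rational(-1, 9) ≈ -0.11111
Function('Y')(u) = Add(1, Mul(5, Pow(u, -1))) (Function('Y')(u) = Add(Mul(5, Rational(1, 5)), Mul(5, Pow(u, -1))) = Add(1, Mul(5, Pow(u, -1))))
Function('Q')(X) = Add(Rational(-1, 9), Mul(Rational(-1, 9), X)) (Function('Q')(X) = Mul(Rational(-1, 9), Add(X, 1)) = Mul(Rational(-1, 9), Add(1, X)) = Add(Rational(-1, 9), Mul(Rational(-1, 9), X)))
Mul(Function('Y')(12), Add(138, Function('Q')(2))) = Mul(Mul(Pow(12, -1), Add(5, 12)), Add(138, Add(Rational(-1, 9), Mul(Rational(-1, 9), 2)))) = Mul(Mul(Rational(1, 12), 17), Add(138, Add(Rational(-1, 9), Rational(-2, 9)))) = Mul(Rational(17, 12), Add(138, Rational(-1, 3))) = Mul(Rational(17, 12), Rational(413, 3)) = Rational(7021, 36)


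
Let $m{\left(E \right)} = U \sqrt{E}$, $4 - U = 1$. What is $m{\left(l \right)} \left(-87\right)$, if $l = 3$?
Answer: $- 261 \sqrt{3} \approx -452.07$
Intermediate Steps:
$U = 3$ ($U = 4 - 1 = 3$)
$m{\left(E \right)} = 3 \sqrt{E}$
$m{\left(l \right)} \left(-87\right) = 3 \sqrt{3} \left(-87\right) = - 261 \sqrt{3}$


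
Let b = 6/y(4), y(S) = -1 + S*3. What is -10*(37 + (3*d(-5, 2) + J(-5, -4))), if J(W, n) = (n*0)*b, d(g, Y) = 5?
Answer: -520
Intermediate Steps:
y(S) = -1 + 3*S
b = 6/11 (b = 6/(-1 + 3*4) = 6/(-1 + 12) = 6/11 ≈ 0.54545)
J(W, n) = 0 (J(W, n) = (n*0)*(6/11) = 0*(6/11) = 0)
-10*(37 + (3*d(-5, 2) + J(-5, -4))) = -10*(37 + (3*5 + 0)) = -10*(37 + (15 + 0)) = -10*(37 + 15) = -10*52 = -520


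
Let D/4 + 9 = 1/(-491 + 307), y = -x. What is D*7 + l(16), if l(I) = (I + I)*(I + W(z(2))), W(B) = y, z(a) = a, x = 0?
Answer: 11953/46 ≈ 259.85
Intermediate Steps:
y = 0 (y = -1*0 = 0)
W(B) = 0
D = -1657/46 (D = -36 + 4/(-491 + 307) = -36 + 4/(-184) = -36 + 4*(-1/184) = -36 - 1/46 = -1657/46 ≈ -36.022)
l(I) = 2*I² (l(I) = (I + I)*(I + 0) = (2*I)*I = 2*I²)
D*7 + l(16) = -1657/46*7 + 2*16² = -11599/46 + 2*256 = -11599/46 + 512 = 11953/46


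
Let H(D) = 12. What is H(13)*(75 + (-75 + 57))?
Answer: 684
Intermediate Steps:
H(13)*(75 + (-75 + 57)) = 12*(75 + (-75 + 57)) = 12*(75 - 18) = 12*57 = 684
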